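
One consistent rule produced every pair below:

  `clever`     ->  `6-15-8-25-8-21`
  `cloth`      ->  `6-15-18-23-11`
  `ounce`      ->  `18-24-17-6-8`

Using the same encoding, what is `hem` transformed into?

11-8-16

c is letter #3 and maps to 6: an offset of 3. The number is (letter's place in the alphabet, a=1) + 3.
For hem: h=8→11, e=5→8, m=13→16.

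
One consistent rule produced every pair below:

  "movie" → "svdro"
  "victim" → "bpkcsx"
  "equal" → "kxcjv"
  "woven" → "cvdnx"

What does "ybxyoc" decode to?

supper

In movie: m→s is +6, o→v is +7, v→d is +8, i→r is +9 — the shift increases by 1 each position. Each letter shifts forward by (position + 6), i.e. 6, 7, 8, … — the shift grows by one for each successive letter.
Decoding ybxyoc: y−6=s, b−7=u, x−8=p, y−9=p, o−10=e, c−11=r.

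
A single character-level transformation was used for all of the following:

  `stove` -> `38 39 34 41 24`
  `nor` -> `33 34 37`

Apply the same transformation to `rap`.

37 20 35

s is letter #19 and maps to 38: an offset of 19. Letters become their 1-based position plus 19 (so a→20, b→21, …).
On rap: r=18→37, a=1→20, p=16→35.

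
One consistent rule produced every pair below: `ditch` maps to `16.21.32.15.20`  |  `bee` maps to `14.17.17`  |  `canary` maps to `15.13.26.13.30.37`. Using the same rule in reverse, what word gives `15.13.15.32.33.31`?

cactus

d is letter #4 and maps to 16: an offset of 12. Each letter is replaced by its alphabet position (a=1..z=26) + 12.
Decoding 15.13.15.32.33.31: 15→(15−12)÷1=3=c, 13→(13−12)÷1=1=a, 15→(15−12)÷1=3=c, 32→(32−12)÷1=20=t, 33→(33−12)÷1=21=u, 31→(31−12)÷1=19=s.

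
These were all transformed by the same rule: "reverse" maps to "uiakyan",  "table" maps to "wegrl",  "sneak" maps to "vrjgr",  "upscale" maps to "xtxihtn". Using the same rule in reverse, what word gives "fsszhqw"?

In reverse: r→u is +3, e→i is +4, v→a is +5, e→k is +6 — the shift increases by 1 each position. The shift increases by 1 at each position, starting from +3: 3, 4, 5, ….
Decoding fsszhqw: f−3=c, s−4=o, s−5=n, z−6=t, h−7=a, q−8=i, w−9=n.

contain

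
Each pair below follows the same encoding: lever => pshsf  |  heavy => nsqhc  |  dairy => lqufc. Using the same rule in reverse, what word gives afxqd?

l(11)→p(15) and e(4)→s(18) fit y≡7x+16 (mod 26); the inverse of 7 mod 26 is 15. This is an affine cipher: with a=0,…,z=25, each position x becomes (7x+16) mod 26.
Reversing it on afxqd: a(0)→15·(0−16)≡20=u; f(5)→15·(5−16)≡17=r; x(23)→15·(23−16)≡1=b; q(16)→15·(16−16)≡0=a; d(3)→15·(3−16)≡13=n (all mod 26).

urban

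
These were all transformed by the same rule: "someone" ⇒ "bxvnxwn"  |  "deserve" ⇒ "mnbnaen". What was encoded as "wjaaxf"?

narrow

Compare letters: s→b is +9, o→x is +9, m→v is +9 — a constant shift. Each letter is shifted forward by 9 in the alphabet (a Caesar shift of +9).
Decoding wjaaxf: w−9=n, j−9=a, a−9=r, a−9=r, x−9=o, f−9=w.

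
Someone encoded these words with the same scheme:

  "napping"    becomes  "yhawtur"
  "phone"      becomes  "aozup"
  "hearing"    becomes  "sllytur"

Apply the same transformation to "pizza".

Shifts by position in napping: pos 0: n→y (+11), pos 1: a→h (+7), pos 2: p→a (+11), pos 3: p→w (+7) — repeating every 2. It's a Vigenère-style cipher with numeric key [11,7]: position i shifts by key[i mod 2].
Applying it to pizza: p+11=a, i+7=p, z+11=k, z+7=g, a+11=l.

apkgl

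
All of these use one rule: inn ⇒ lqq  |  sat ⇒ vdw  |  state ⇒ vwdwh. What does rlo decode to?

Compare letters: i→l is +3, n→q is +3, n→q is +3 — a constant shift. Every letter moves 3 places later in the alphabet, wrapping around z→a.
Decoding rlo: r−3=o, l−3=i, o−3=l.

oil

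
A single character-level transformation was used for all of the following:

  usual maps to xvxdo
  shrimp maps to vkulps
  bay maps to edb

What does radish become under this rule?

udglvk

Compare letters: u→x is +3, s→v is +3, u→x is +3 — a constant shift. Every letter moves 3 places later in the alphabet, wrapping around z→a.
Applying it to radish: r+3=u, a+3=d, d+3=g, i+3=l, s+3=v, h+3=k.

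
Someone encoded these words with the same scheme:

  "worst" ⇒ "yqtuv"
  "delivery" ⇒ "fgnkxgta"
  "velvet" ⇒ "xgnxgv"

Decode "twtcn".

Compare letters: w→y is +2, o→q is +2, r→t is +2 — a constant shift. Every letter moves 2 places later in the alphabet, wrapping around z→a.
Reversing it on twtcn: t−2=r, w−2=u, t−2=r, c−2=a, n−2=l.

rural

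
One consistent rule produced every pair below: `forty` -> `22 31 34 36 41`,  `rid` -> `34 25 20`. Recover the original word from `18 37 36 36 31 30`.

f is letter #6 and maps to 22: an offset of 16. Each letter is replaced by its alphabet position (a=1..z=26) + 16.
Reversing it on 18 37 36 36 31 30: 18→(18−16)÷1=2=b, 37→(37−16)÷1=21=u, 36→(36−16)÷1=20=t, 36→(36−16)÷1=20=t, 31→(31−16)÷1=15=o, 30→(30−16)÷1=14=n.

button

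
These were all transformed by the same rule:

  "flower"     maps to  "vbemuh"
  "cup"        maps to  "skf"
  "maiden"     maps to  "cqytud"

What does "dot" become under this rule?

tej

Compare letters: f→v is +16, l→b is +16, o→e is +16 — a constant shift. This is a Caesar cipher with shift 16.
On dot: d+16=t, o+16=e, t+16=j.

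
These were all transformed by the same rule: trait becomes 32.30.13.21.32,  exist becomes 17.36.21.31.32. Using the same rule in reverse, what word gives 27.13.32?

oat

t is letter #20 and maps to 32: an offset of 12. Letters become their 1-based position plus 12 (so a→13, b→14, …).
Reversing it on 27.13.32: 27→(27−12)÷1=15=o, 13→(13−12)÷1=1=a, 32→(32−12)÷1=20=t.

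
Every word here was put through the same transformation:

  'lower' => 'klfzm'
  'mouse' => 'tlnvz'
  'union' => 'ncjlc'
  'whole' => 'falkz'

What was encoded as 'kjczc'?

linen

l(11)→k(10) and o(14)→l(11) fit y≡9x+15 (mod 26); the inverse of 9 mod 26 is 3. Each letter's alphabet position (a=0..z=25) is mapped through 9·x+15 mod 26 — an affine cipher.
Reversing it on kjczc: k(10)→3·(10−15)≡11=l; j(9)→3·(9−15)≡8=i; c(2)→3·(2−15)≡13=n; z(25)→3·(25−15)≡4=e; c(2)→3·(2−15)≡13=n (all mod 26).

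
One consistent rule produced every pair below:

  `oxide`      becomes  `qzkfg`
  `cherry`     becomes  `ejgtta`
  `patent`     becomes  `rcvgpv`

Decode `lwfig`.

It's a constant shift of +2 (ROT2).
Reversing it on lwfig: l−2=j, w−2=u, f−2=d, i−2=g, g−2=e.

judge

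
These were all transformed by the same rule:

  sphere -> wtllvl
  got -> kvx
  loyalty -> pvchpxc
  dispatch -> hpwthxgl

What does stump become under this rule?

The shift depends on letter class: consonant s→w is +4, but vowel e→l is +7. The rule splits by letter class: vowels +7, consonants +4.
Applying it to stump: s(cons)+4=w, t(cons)+4=x, u(vowel)+7=b, m(cons)+4=q, p(cons)+4=t.

wxbqt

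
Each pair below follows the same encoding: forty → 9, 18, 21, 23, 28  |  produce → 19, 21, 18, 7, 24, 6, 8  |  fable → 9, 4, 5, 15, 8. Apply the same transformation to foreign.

9, 18, 21, 8, 12, 10, 17

f is letter #6 and maps to 9: an offset of 3. Each letter is replaced by its alphabet position (a=1..z=26) + 3.
On foreign: f=6→9, o=15→18, r=18→21, e=5→8, i=9→12, g=7→10, n=14→17.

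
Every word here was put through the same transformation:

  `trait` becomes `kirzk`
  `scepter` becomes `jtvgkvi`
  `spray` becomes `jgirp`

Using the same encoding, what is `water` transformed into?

Compare letters: t→k is +17, r→i is +17, a→r is +17 — a constant shift. This is a Caesar cipher with shift 17.
Applying it to water: w+17=n, a+17=r, t+17=k, e+17=v, r+17=i.

nrkvi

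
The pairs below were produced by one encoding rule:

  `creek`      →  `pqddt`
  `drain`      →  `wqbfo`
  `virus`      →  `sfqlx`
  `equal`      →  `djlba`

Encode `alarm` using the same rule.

babqh

This is an affine cipher: with a=0,…,z=25, each position x becomes (7x+1) mod 26.
Applying it to alarm: a(0)→7·0+1≡1=b; l(11)→7·11+1≡0=a; a(0)→7·0+1≡1=b; r(17)→7·17+1≡16=q; m(12)→7·12+1≡7=h (all mod 26).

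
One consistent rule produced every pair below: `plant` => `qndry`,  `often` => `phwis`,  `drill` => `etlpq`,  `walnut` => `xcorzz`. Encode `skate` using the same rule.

In plant: p→q is +1, l→n is +2, a→d is +3, n→r is +4 — the shift increases by 1 each position. Each letter shifts forward by (position + 1), i.e. 1, 2, 3, … — the shift grows by one for each successive letter.
On skate: s+1=t, k+2=m, a+3=d, t+4=x, e+5=j.

tmdxj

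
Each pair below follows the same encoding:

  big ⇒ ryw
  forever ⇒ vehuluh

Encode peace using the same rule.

fuqsu

Compare letters: b→r is +16, i→y is +16, g→w is +16 — a constant shift. Each letter is shifted forward by 16 in the alphabet (a Caesar shift of +16).
On peace: p+16=f, e+16=u, a+16=q, c+16=s, e+16=u.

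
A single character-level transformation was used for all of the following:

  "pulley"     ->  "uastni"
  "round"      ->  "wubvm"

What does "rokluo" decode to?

middle

In pulley: p→u is +5, u→a is +6, l→s is +7, l→t is +8 — the shift increases by 1 each position. Letter i (0-indexed) is shifted by i+5, so successive shifts are 5, 6, 7, ….
Reversing it on rokluo: r−5=m, o−6=i, k−7=d, l−8=d, u−9=l, o−10=e.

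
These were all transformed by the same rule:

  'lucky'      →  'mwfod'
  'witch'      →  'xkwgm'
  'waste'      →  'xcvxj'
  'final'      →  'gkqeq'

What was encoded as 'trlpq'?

Each letter shifts forward by (position + 1), i.e. 1, 2, 3, … — the shift grows by one for each successive letter.
Reversing it on trlpq: t−1=s, r−2=p, l−3=i, p−4=l, q−5=l.

spill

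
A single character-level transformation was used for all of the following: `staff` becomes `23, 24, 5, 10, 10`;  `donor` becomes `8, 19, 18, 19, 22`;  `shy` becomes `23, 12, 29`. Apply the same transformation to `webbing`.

s is letter #19 and maps to 23: an offset of 4. Letters become their 1-based position plus 4 (so a→5, b→6, …).
On webbing: w=23→27, e=5→9, b=2→6, b=2→6, i=9→13, n=14→18, g=7→11.

27, 9, 6, 6, 13, 18, 11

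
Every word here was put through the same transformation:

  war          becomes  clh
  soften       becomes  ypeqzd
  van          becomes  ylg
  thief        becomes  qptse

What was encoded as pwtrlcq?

The output letters match the input read backwards, each shifted +11: war reversed is raw. Two steps: reverse the string, then apply a Caesar shift of +11.
Decoding pwtrlcq: shift back: p−11=e, w−11=l, t−11=i, r−11=g, l−11=a, c−11=r, q−11=f → eligarf; then reverse → fragile.

fragile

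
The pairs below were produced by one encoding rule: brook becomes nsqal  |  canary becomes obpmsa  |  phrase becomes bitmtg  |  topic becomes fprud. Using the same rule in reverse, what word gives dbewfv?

Shifts by position in brook: pos 0: b→n (+12), pos 1: r→s (+1), pos 2: o→q (+2), pos 3: o→a (+12), pos 4: k→l (+1) — repeating every 3. It's a Vigenère-style cipher with numeric key [12,1,2]: position i shifts by key[i mod 3].
Decoding dbewfv: d−12=r, b−1=a, e−2=c, w−12=k, f−1=e, v−2=t.

racket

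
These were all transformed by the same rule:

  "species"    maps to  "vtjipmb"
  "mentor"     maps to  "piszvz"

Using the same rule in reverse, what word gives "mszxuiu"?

In species: s→v is +3, p→t is +4, e→j is +5, c→i is +6 — the shift increases by 1 each position. Each letter shifts forward by (position + 3), i.e. 3, 4, 5, … — the shift grows by one for each successive letter.
Reversing it on mszxuiu: m−3=j, s−4=o, z−5=u, x−6=r, u−7=n, i−8=a, u−9=l.

journal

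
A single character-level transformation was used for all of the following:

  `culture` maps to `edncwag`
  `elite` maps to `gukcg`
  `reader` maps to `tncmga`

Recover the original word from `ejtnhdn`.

careful

A repeating key of period 2 is used — shifts +2, +9 over and over.
Reversing it on ejtnhdn: e−2=c, j−9=a, t−2=r, n−9=e, h−2=f, d−9=u, n−2=l.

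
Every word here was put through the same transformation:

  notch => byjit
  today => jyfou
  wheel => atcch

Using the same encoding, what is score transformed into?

miypc

n(13)→b(1) and o(14)→y(24) fit y≡23x+14 (mod 26); the inverse of 23 mod 26 is 17. Each letter's alphabet position (a=0..z=25) is mapped through 23·x+14 mod 26 — an affine cipher.
Applying it to score: s(18)→23·18+14≡12=m; c(2)→23·2+14≡8=i; o(14)→23·14+14≡24=y; r(17)→23·17+14≡15=p; e(4)→23·4+14≡2=c (all mod 26).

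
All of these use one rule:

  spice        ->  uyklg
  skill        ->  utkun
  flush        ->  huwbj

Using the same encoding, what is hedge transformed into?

jnfpg

Shifts by position in spice: pos 0: s→u (+2), pos 1: p→y (+9), pos 2: i→k (+2), pos 3: c→l (+9) — repeating every 2. It's a Vigenère-style cipher with numeric key [2,9]: position i shifts by key[i mod 2].
Applying it to hedge: h+2=j, e+9=n, d+2=f, g+9=p, e+2=g.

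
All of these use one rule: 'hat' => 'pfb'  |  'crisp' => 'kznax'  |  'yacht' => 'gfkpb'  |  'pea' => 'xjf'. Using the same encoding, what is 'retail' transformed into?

The rule splits by letter class: vowels +5, consonants +8.
For retail: r(cons)+8=z, e(vowel)+5=j, t(cons)+8=b, a(vowel)+5=f, i(vowel)+5=n, l(cons)+8=t.

zjbfnt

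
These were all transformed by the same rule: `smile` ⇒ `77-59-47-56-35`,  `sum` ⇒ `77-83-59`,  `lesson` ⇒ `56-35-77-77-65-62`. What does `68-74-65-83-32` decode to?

s(#19)→77 and m(#13)→59: differences scale by 3, so n = 3·pos + 20. Each letter becomes 3×(its alphabet position, a=1..z=26) + 20.
Decoding 68-74-65-83-32: 68→(68−20)÷3=16=p, 74→(74−20)÷3=18=r, 65→(65−20)÷3=15=o, 83→(83−20)÷3=21=u, 32→(32−20)÷3=4=d.

proud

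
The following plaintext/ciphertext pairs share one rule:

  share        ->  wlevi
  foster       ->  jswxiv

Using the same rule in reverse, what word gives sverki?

orange

Compare letters: s→w is +4, h→l is +4, a→e is +4 — a constant shift. Every letter moves 4 places later in the alphabet, wrapping around z→a.
Reversing it on sverki: s−4=o, v−4=r, e−4=a, r−4=n, k−4=g, i−4=e.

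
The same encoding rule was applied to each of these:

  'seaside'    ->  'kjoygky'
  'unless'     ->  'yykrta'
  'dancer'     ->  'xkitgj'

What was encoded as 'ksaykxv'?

The output letters match the input read backwards, each shifted +6: seaside reversed is edisaes. Read the word backwards and shift each letter +6.
Undoing it on ksaykxv: shift back: k−6=e, s−6=m, a−6=u, y−6=s, k−6=e, x−6=r, v−6=p → emuserp; then reverse → presume.

presume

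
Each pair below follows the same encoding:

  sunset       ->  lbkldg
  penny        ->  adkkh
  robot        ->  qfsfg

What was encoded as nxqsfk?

s(18)→l(11) and u(20)→b(1) fit y≡21x+23 (mod 26); the inverse of 21 mod 26 is 5. Treating letters as 0–25, the rule is x ↦ 21x + 23 (mod 26).
Reversing it on nxqsfk: n(13)→5·(13−23)≡2=c; x(23)→5·(23−23)≡0=a; q(16)→5·(16−23)≡17=r; s(18)→5·(18−23)≡1=b; f(5)→5·(5−23)≡14=o; k(10)→5·(10−23)≡13=n (all mod 26).

carbon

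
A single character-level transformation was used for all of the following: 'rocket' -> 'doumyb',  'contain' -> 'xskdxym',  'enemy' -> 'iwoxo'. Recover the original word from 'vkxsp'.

The word is reversed, then every letter is shifted forward by 10.
Reversing it on vkxsp: shift back: v−10=l, k−10=a, x−10=n, s−10=i, p−10=f → lanif; then reverse → final.

final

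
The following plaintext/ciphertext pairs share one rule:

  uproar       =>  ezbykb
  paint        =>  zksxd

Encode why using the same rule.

Compare letters: u→e is +10, p→z is +10, r→b is +10 — a constant shift. Every letter moves 10 places later in the alphabet, wrapping around z→a.
For why: w+10=g, h+10=r, y+10=i.

gri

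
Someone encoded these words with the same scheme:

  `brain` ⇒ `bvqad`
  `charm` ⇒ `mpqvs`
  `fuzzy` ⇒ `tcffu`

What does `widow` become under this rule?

yaxoy

b(1)→b(1) and r(17)→v(21) fit y≡11x+16 (mod 26); the inverse of 11 mod 26 is 19. Each letter's alphabet position (a=0..z=25) is mapped through 11·x+16 mod 26 — an affine cipher.
Applying it to widow: w(22)→11·22+16≡24=y; i(8)→11·8+16≡0=a; d(3)→11·3+16≡23=x; o(14)→11·14+16≡14=o; w(22)→11·22+16≡24=y (all mod 26).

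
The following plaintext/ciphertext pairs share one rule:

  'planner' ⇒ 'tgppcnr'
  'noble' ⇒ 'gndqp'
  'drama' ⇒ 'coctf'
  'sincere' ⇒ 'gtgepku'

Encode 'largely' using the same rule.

angitcn

The output letters match the input read backwards, each shifted +2: planner reversed is rennalp. Read the word backwards and shift each letter +2.
On largely: reverse → ylegral; then shift: y+2=a, l+2=n, e+2=g, g+2=i, r+2=t, a+2=c, l+2=n.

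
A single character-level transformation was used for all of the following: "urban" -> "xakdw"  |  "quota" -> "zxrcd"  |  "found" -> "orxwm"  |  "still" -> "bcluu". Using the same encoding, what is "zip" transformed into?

ily

The shift depends on letter class: consonant r→a is +9, but vowel u→x is +3. Two shifts are in play — +3 for a/e/i/o/u, +9 for every other letter.
Applying it to zip: z(cons)+9=i, i(vowel)+3=l, p(cons)+9=y.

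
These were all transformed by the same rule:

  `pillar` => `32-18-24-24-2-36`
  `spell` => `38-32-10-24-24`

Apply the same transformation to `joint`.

20-30-18-28-40

p(#16)→32 and i(#9)→18: differences scale by 2, so n = 2·pos + 0. The formula is n = 2×(alphabet index, a=1).
For joint: j=10→20, o=15→30, i=9→18, n=14→28, t=20→40.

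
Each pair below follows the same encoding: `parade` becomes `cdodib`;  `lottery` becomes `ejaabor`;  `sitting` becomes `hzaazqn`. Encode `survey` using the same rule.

Treating letters as 0–25, the rule is x ↦ 19x + 3 (mod 26).
Applying it to survey: s(18)→19·18+3≡7=h; u(20)→19·20+3≡19=t; r(17)→19·17+3≡14=o; v(21)→19·21+3≡12=m; e(4)→19·4+3≡1=b; y(24)→19·24+3≡17=r (all mod 26).

htombr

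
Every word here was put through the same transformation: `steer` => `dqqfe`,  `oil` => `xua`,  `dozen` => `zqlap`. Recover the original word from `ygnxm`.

album

The output letters match the input read backwards, each shifted +12: steer reversed is reets. Read the word backwards and shift each letter +12.
Reversing it on ygnxm: shift back: y−12=m, g−12=u, n−12=b, x−12=l, m−12=a → mubla; then reverse → album.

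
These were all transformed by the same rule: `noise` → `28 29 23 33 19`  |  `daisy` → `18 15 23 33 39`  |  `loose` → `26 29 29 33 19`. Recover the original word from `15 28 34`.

ant

n is letter #14 and maps to 28: an offset of 14. Each letter is replaced by its alphabet position (a=1..z=26) + 14.
Decoding 15 28 34: 15→(15−14)÷1=1=a, 28→(28−14)÷1=14=n, 34→(34−14)÷1=20=t.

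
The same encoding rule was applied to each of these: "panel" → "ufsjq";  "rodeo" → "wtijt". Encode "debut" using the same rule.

ijgzy

Compare letters: p→u is +5, a→f is +5, n→s is +5 — a constant shift. Every letter moves 5 places later in the alphabet, wrapping around z→a.
For debut: d+5=i, e+5=j, b+5=g, u+5=z, t+5=y.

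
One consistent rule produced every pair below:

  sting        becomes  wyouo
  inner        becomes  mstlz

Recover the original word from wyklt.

In sting: s→w is +4, t→y is +5, i→o is +6, n→u is +7 — the shift increases by 1 each position. Letter i (0-indexed) is shifted by i+4, so successive shifts are 4, 5, 6, ….
Decoding wyklt: w−4=s, y−5=t, k−6=e, l−7=e, t−8=l.

steel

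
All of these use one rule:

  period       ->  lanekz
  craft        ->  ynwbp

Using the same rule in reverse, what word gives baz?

fed

Every letter moves 22 places later in the alphabet, wrapping around z→a.
Decoding baz: b−22=f, a−22=e, z−22=d.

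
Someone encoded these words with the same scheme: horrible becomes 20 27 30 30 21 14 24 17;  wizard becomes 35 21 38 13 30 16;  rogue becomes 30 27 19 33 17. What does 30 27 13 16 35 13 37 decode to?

roadway

h is letter #8 and maps to 20: an offset of 12. Letters become their 1-based position plus 12 (so a→13, b→14, …).
Decoding 30 27 13 16 35 13 37: 30→(30−12)÷1=18=r, 27→(27−12)÷1=15=o, 13→(13−12)÷1=1=a, 16→(16−12)÷1=4=d, 35→(35−12)÷1=23=w, 13→(13−12)÷1=1=a, 37→(37−12)÷1=25=y.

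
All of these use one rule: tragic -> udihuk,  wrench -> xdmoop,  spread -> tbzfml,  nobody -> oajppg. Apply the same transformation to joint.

kaqof

Shifts by position in tragic: pos 0: t→u (+1), pos 1: r→d (+12), pos 2: a→i (+8), pos 3: g→h (+1), pos 4: i→u (+12), pos 5: c→k (+8) — repeating every 3. The shifts repeat in a cycle of length 3: positions 0,1,… shift by +1, +12, +8, then the pattern repeats.
On joint: j+1=k, o+12=a, i+8=q, n+1=o, t+12=f.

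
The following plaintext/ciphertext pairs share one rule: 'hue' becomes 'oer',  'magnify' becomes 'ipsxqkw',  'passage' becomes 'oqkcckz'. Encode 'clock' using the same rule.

umyvm

The output letters match the input read backwards, each shifted +10: hue reversed is euh. The word is reversed, then every letter is shifted forward by 10.
Applying it to clock: reverse → kcolc; then shift: k+10=u, c+10=m, o+10=y, l+10=v, c+10=m.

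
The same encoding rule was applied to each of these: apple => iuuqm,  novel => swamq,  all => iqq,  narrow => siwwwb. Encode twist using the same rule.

ybqxy

Two shifts are in play — +8 for a/e/i/o/u, +5 for every other letter.
Applying it to twist: t(cons)+5=y, w(cons)+5=b, i(vowel)+8=q, s(cons)+5=x, t(cons)+5=y.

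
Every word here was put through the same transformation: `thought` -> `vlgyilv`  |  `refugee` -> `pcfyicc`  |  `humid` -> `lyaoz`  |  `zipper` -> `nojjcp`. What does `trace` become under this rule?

Each letter's alphabet position (a=0..z=25) is mapped through 3·x+16 mod 26 — an affine cipher.
For trace: t(19)→3·19+16≡21=v; r(17)→3·17+16≡15=p; a(0)→3·0+16≡16=q; c(2)→3·2+16≡22=w; e(4)→3·4+16≡2=c (all mod 26).

vpqwc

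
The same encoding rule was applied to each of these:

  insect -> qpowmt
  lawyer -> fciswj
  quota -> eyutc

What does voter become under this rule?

i(8)→q(16) and n(13)→p(15) fit y≡5x+2 (mod 26); the inverse of 5 mod 26 is 21. Treating letters as 0–25, the rule is x ↦ 5x + 2 (mod 26).
On voter: v(21)→5·21+2≡3=d; o(14)→5·14+2≡20=u; t(19)→5·19+2≡19=t; e(4)→5·4+2≡22=w; r(17)→5·17+2≡9=j (all mod 26).

dutwj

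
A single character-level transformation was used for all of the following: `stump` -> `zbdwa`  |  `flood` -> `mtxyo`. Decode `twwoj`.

In stump: s→z is +7, t→b is +8, u→d is +9, m→w is +10 — the shift increases by 1 each position. Each letter shifts forward by (position + 7), i.e. 7, 8, 9, … — the shift grows by one for each successive letter.
Undoing it on twwoj: t−7=m, w−8=o, w−9=n, o−10=e, j−11=y.

money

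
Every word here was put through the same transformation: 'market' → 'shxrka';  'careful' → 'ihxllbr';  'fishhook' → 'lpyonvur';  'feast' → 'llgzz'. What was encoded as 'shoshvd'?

mailbox

It's a Vigenère-style cipher with numeric key [6,7]: position i shifts by key[i mod 2].
Undoing it on shoshvd: s−6=m, h−7=a, o−6=i, s−7=l, h−6=b, v−7=o, d−6=x.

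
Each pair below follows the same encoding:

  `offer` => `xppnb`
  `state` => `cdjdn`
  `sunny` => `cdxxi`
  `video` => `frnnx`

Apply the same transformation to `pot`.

The rule splits by letter class: vowels +9, consonants +10.
On pot: p(cons)+10=z, o(vowel)+9=x, t(cons)+10=d.

zxd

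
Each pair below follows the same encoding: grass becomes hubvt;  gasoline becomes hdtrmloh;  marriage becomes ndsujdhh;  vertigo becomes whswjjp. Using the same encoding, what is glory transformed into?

hopuz

Shifts by position in grass: pos 0: g→h (+1), pos 1: r→u (+3), pos 2: a→b (+1), pos 3: s→v (+3) — repeating every 2. It's a Vigenère-style cipher with numeric key [1,3]: position i shifts by key[i mod 2].
Applying it to glory: g+1=h, l+3=o, o+1=p, r+3=u, y+1=z.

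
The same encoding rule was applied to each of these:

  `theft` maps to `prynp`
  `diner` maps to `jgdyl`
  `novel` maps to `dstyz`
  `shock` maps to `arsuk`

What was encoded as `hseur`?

pouch

t(19)→p(15) and h(7)→r(17) fit y≡15x+16 (mod 26); the inverse of 15 mod 26 is 7. Treating letters as 0–25, the rule is x ↦ 15x + 16 (mod 26).
Reversing it on hseur: h(7)→7·(7−16)≡15=p; s(18)→7·(18−16)≡14=o; e(4)→7·(4−16)≡20=u; u(20)→7·(20−16)≡2=c; r(17)→7·(17−16)≡7=h (all mod 26).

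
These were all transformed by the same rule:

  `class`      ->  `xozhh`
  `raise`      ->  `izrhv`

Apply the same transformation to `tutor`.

Each pair mirrors across the alphabet (c↔x, l↔o, a↔z): positions sum to 25. Each letter is replaced by its mirror in the alphabet: a↔z, b↔y, c↔x, and so on (the Atbash cipher).
For tutor: t↔g, u↔f, t↔g, o↔l, r↔i.

gfgli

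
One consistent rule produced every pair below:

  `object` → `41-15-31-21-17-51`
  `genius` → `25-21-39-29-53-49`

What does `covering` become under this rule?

o(#15)→41 and b(#2)→15: differences scale by 2, so n = 2·pos + 11. Each letter becomes 2×(its alphabet position, a=1..z=26) + 11.
Applying it to covering: c=3→17, o=15→41, v=22→55, e=5→21, r=18→47, i=9→29, n=14→39, g=7→25.

17-41-55-21-47-29-39-25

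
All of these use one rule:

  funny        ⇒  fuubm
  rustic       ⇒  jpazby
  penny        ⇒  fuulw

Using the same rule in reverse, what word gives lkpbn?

The output letters match the input read backwards, each shifted +7: funny reversed is ynnuf. Two steps: reverse the string, then apply a Caesar shift of +7.
Decoding lkpbn: shift back: l−7=e, k−7=d, p−7=i, b−7=u, n−7=g → ediug; then reverse → guide.

guide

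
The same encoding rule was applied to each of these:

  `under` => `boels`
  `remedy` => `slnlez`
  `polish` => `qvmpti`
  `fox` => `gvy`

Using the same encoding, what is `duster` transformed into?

The shift depends on letter class: consonant n→o is +1, but vowel u→b is +7. The rule splits by letter class: vowels +7, consonants +1.
For duster: d(cons)+1=e, u(vowel)+7=b, s(cons)+1=t, t(cons)+1=u, e(vowel)+7=l, r(cons)+1=s.

ebtuls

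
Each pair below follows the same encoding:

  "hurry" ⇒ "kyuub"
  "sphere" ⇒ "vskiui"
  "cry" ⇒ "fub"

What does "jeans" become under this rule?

The shift depends on letter class: consonant h→k is +3, but vowel u→y is +4. Vowels shift forward by 4 and consonants shift forward by 3.
For jeans: j(cons)+3=m, e(vowel)+4=i, a(vowel)+4=e, n(cons)+3=q, s(cons)+3=v.

mieqv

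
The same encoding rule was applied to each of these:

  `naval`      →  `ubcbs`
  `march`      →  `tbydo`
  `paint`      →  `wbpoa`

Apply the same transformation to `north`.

upyuo

It's a Vigenère-style cipher with numeric key [7,1]: position i shifts by key[i mod 2].
On north: n+7=u, o+1=p, r+7=y, t+1=u, h+7=o.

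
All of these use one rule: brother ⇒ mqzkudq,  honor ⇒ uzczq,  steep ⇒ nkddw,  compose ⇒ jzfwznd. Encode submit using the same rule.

nhmfrk

Each letter's alphabet position (a=0..z=25) is mapped through 23·x+15 mod 26 — an affine cipher.
On submit: s(18)→23·18+15≡13=n; u(20)→23·20+15≡7=h; b(1)→23·1+15≡12=m; m(12)→23·12+15≡5=f; i(8)→23·8+15≡17=r; t(19)→23·19+15≡10=k (all mod 26).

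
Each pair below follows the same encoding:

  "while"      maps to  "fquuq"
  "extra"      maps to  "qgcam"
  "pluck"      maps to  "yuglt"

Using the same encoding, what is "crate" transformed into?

Vowels shift forward by 12 and consonants shift forward by 9.
For crate: c(cons)+9=l, r(cons)+9=a, a(vowel)+12=m, t(cons)+9=c, e(vowel)+12=q.

lamcq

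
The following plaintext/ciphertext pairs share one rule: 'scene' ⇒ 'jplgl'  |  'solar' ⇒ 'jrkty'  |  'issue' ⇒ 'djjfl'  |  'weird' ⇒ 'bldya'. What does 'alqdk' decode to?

devil

Each letter's alphabet position (a=0..z=25) is mapped through 11·x+19 mod 26 — an affine cipher.
Undoing it on alqdk: a(0)→19·(0−19)≡3=d; l(11)→19·(11−19)≡4=e; q(16)→19·(16−19)≡21=v; d(3)→19·(3−19)≡8=i; k(10)→19·(10−19)≡11=l (all mod 26).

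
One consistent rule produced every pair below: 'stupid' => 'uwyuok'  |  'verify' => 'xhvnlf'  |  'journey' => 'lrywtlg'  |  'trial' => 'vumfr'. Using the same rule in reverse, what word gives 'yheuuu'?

weapon

In stupid: s→u is +2, t→w is +3, u→y is +4, p→u is +5 — the shift increases by 1 each position. Each letter shifts forward by (position + 2), i.e. 2, 3, 4, … — the shift grows by one for each successive letter.
Decoding yheuuu: y−2=w, h−3=e, e−4=a, u−5=p, u−6=o, u−7=n.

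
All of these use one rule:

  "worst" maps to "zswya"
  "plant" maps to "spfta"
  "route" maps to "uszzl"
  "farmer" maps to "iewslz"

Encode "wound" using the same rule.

zsztk

Letter i (0-indexed) is shifted by i+3, so successive shifts are 3, 4, 5, ….
On wound: w+3=z, o+4=s, u+5=z, n+6=t, d+7=k.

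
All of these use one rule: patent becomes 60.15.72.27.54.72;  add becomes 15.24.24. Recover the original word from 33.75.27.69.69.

guess

p(#16)→60 and a(#1)→15: differences scale by 3, so n = 3·pos + 12. Each letter becomes 3×(its alphabet position, a=1..z=26) + 12.
Undoing it on 33.75.27.69.69: 33→(33−12)÷3=7=g, 75→(75−12)÷3=21=u, 27→(27−12)÷3=5=e, 69→(69−12)÷3=19=s, 69→(69−12)÷3=19=s.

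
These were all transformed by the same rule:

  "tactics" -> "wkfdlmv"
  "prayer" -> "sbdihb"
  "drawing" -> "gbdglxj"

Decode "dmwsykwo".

activate

The shifts repeat in a cycle of length 2: positions 0,1,… shift by +3, +10, then the pattern repeats.
Decoding dmwsykwo: d−3=a, m−10=c, w−3=t, s−10=i, y−3=v, k−10=a, w−3=t, o−10=e.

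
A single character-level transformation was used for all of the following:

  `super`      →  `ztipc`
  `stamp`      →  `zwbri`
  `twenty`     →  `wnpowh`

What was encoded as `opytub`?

nebula

s(18)→z(25) and u(20)→t(19) fit y≡23x+1 (mod 26); the inverse of 23 mod 26 is 17. Treating letters as 0–25, the rule is x ↦ 23x + 1 (mod 26).
Decoding opytub: o(14)→17·(14−1)≡13=n; p(15)→17·(15−1)≡4=e; y(24)→17·(24−1)≡1=b; t(19)→17·(19−1)≡20=u; u(20)→17·(20−1)≡11=l; b(1)→17·(1−1)≡0=a (all mod 26).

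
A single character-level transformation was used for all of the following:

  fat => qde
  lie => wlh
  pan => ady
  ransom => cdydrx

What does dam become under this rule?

The shift depends on letter class: consonant f→q is +11, but vowel a→d is +3. The rule splits by letter class: vowels +3, consonants +11.
For dam: d(cons)+11=o, a(vowel)+3=d, m(cons)+11=x.

odx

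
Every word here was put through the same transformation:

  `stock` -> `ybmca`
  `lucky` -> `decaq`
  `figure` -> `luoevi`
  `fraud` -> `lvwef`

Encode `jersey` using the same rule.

s(18)→y(24) and t(19)→b(1) fit y≡3x+22 (mod 26); the inverse of 3 mod 26 is 9. This is an affine cipher: with a=0,…,z=25, each position x becomes (3x+22) mod 26.
For jersey: j(9)→3·9+22≡23=x; e(4)→3·4+22≡8=i; r(17)→3·17+22≡21=v; s(18)→3·18+22≡24=y; e(4)→3·4+22≡8=i; y(24)→3·24+22≡16=q (all mod 26).

xivyiq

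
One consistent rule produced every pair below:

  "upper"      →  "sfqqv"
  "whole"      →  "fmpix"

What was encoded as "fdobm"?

The output letters match the input read backwards, each shifted +1: upper reversed is reppu. The word is reversed, then every letter is shifted forward by 1.
Decoding fdobm: shift back: f−1=e, d−1=c, o−1=n, b−1=a, m−1=l → ecnal; then reverse → lance.

lance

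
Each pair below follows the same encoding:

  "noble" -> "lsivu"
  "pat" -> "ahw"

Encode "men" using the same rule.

ult

The word is reversed, then every letter is shifted forward by 7.
Applying it to men: reverse → nem; then shift: n+7=u, e+7=l, m+7=t.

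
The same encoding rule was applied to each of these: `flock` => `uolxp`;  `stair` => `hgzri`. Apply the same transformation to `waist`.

Each letter is replaced by its mirror in the alphabet: a↔z, b↔y, c↔x, and so on (the Atbash cipher).
Applying it to waist: w↔d, a↔z, i↔r, s↔h, t↔g.

dzrhg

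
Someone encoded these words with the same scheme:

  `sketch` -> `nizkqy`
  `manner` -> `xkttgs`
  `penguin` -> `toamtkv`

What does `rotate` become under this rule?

The output letters match the input read backwards, each shifted +6: sketch reversed is hcteks. Two steps: reverse the string, then apply a Caesar shift of +6.
For rotate: reverse → etator; then shift: e+6=k, t+6=z, a+6=g, t+6=z, o+6=u, r+6=x.

kzgzux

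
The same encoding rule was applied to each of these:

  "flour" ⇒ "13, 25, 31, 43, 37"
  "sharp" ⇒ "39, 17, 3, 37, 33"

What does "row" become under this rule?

37, 31, 47

f(#6)→13 and l(#12)→25: differences scale by 2, so n = 2·pos + 1. With a=1..z=26, the number is 2·pos + 1.
On row: r=18→37, o=15→31, w=23→47.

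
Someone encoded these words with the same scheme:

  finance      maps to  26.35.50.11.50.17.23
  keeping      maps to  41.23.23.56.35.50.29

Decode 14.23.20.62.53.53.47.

f(#6)→26 and i(#9)→35: differences scale by 3, so n = 3·pos + 8. The formula is n = 3×(alphabet index, a=1) + 8.
Undoing it on 14.23.20.62.53.53.47: 14→(14−8)÷3=2=b, 23→(23−8)÷3=5=e, 20→(20−8)÷3=4=d, 62→(62−8)÷3=18=r, 53→(53−8)÷3=15=o, 53→(53−8)÷3=15=o, 47→(47−8)÷3=13=m.

bedroom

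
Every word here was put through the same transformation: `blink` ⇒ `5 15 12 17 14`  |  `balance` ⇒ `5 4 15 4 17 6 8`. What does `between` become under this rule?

b is letter #2 and maps to 5: an offset of 3. Letters become their 1-based position plus 3 (so a→4, b→5, …).
Applying it to between: b=2→5, e=5→8, t=20→23, w=23→26, e=5→8, e=5→8, n=14→17.

5 8 23 26 8 8 17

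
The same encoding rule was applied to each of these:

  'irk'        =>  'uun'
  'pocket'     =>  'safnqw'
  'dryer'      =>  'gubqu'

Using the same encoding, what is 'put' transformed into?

The shift depends on letter class: consonant r→u is +3, but vowel i→u is +12. Vowels shift forward by 12 and consonants shift forward by 3.
For put: p(cons)+3=s, u(vowel)+12=g, t(cons)+3=w.

sgw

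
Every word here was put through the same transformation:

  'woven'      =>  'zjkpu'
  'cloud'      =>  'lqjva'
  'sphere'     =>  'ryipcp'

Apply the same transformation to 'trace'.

gchlp

Each letter's alphabet position (a=0..z=25) is mapped through 15·x+7 mod 26 — an affine cipher.
On trace: t(19)→15·19+7≡6=g; r(17)→15·17+7≡2=c; a(0)→15·0+7≡7=h; c(2)→15·2+7≡11=l; e(4)→15·4+7≡15=p (all mod 26).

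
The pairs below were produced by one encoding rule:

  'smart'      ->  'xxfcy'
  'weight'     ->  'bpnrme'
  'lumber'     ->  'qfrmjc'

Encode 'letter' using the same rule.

qpyejc

Shifts by position in smart: pos 0: s→x (+5), pos 1: m→x (+11), pos 2: a→f (+5), pos 3: r→c (+11) — repeating every 2. A repeating key of period 2 is used — shifts +5, +11 over and over.
Applying it to letter: l+5=q, e+11=p, t+5=y, t+11=e, e+5=j, r+11=c.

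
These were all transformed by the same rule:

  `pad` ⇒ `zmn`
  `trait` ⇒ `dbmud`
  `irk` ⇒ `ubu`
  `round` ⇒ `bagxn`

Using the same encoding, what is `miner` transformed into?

The rule splits by letter class: vowels +12, consonants +10.
On miner: m(cons)+10=w, i(vowel)+12=u, n(cons)+10=x, e(vowel)+12=q, r(cons)+10=b.

wuxqb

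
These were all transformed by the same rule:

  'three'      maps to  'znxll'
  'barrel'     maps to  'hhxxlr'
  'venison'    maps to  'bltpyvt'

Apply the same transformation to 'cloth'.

The shift depends on letter class: consonant t→z is +6, but vowel e→l is +7. Vowels shift forward by 7 and consonants shift forward by 6.
Applying it to cloth: c(cons)+6=i, l(cons)+6=r, o(vowel)+7=v, t(cons)+6=z, h(cons)+6=n.

irvzn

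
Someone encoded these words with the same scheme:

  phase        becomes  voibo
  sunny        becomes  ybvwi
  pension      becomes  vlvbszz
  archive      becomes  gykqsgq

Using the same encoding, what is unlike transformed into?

autrup

In phase: p→v is +6, h→o is +7, a→i is +8, s→b is +9 — the shift increases by 1 each position. The shift increases by 1 at each position, starting from +6: 6, 7, 8, ….
For unlike: u+6=a, n+7=u, l+8=t, i+9=r, k+10=u, e+11=p.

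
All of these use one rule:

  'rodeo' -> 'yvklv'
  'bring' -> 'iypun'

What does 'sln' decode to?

leg

Compare letters: r→y is +7, o→v is +7, d→k is +7 — a constant shift. Each letter is shifted forward by 7 in the alphabet (a Caesar shift of +7).
Undoing it on sln: s−7=l, l−7=e, n−7=g.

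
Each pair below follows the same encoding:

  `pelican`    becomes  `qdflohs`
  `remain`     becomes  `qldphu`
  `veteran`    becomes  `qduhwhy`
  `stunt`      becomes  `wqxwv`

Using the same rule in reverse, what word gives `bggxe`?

buddy

The output letters match the input read backwards, each shifted +3: pelican reversed is nacilep. Two steps: reverse the string, then apply a Caesar shift of +3.
Reversing it on bggxe: shift back: b−3=y, g−3=d, g−3=d, x−3=u, e−3=b → yddub; then reverse → buddy.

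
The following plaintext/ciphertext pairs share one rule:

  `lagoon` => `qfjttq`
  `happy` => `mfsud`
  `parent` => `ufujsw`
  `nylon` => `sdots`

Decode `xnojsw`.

silent

Shifts by position in lagoon: pos 0: l→q (+5), pos 1: a→f (+5), pos 2: g→j (+3), pos 3: o→t (+5), pos 4: o→t (+5), pos 5: n→q (+3) — repeating every 3. A repeating key of period 3 is used — shifts +5, +5, +3 over and over.
Reversing it on xnojsw: x−5=s, n−5=i, o−3=l, j−5=e, s−5=n, w−3=t.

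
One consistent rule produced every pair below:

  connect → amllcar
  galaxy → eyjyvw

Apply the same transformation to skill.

qigjj

Compare letters: c→a is +24, o→m is +24, n→l is +24 — a constant shift. This is a Caesar cipher with shift 24.
For skill: s+24=q, k+24=i, i+24=g, l+24=j, l+24=j.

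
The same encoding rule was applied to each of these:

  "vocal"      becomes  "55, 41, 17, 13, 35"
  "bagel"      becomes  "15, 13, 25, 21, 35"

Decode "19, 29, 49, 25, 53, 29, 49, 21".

disguise

v(#22)→55 and o(#15)→41: differences scale by 2, so n = 2·pos + 11. With a=1..z=26, the number is 2·pos + 11.
Decoding 19, 29, 49, 25, 53, 29, 49, 21: 19→(19−11)÷2=4=d, 29→(29−11)÷2=9=i, 49→(49−11)÷2=19=s, 25→(25−11)÷2=7=g, 53→(53−11)÷2=21=u, 29→(29−11)÷2=9=i, 49→(49−11)÷2=19=s, 21→(21−11)÷2=5=e.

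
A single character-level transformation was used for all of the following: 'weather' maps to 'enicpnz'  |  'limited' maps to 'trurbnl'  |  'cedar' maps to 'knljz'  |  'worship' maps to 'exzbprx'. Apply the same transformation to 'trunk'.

Shifts by position in weather: pos 0: w→e (+8), pos 1: e→n (+9), pos 2: a→i (+8), pos 3: t→c (+9) — repeating every 2. It's a Vigenère-style cipher with numeric key [8,9]: position i shifts by key[i mod 2].
For trunk: t+8=b, r+9=a, u+8=c, n+9=w, k+8=s.

bacws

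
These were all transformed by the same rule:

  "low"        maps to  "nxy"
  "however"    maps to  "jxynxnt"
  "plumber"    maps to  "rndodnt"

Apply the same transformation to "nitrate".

The shift depends on letter class: consonant l→n is +2, but vowel o→x is +9. The rule splits by letter class: vowels +9, consonants +2.
On nitrate: n(cons)+2=p, i(vowel)+9=r, t(cons)+2=v, r(cons)+2=t, a(vowel)+9=j, t(cons)+2=v, e(vowel)+9=n.

prvtjvn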